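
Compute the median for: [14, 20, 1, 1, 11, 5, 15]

11

Step 1: Sort the data in ascending order: [1, 1, 5, 11, 14, 15, 20]
Step 2: The number of values is n = 7.
Step 3: Since n is odd, the median is the middle value at position 4: 11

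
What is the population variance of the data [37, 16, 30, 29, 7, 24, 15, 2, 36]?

138.6173

Step 1: Compute the mean: (37 + 16 + 30 + 29 + 7 + 24 + 15 + 2 + 36) / 9 = 21.7778
Step 2: Compute squared deviations from the mean:
  (37 - 21.7778)^2 = 231.716
  (16 - 21.7778)^2 = 33.3827
  (30 - 21.7778)^2 = 67.6049
  (29 - 21.7778)^2 = 52.1605
  (7 - 21.7778)^2 = 218.3827
  (24 - 21.7778)^2 = 4.9383
  (15 - 21.7778)^2 = 45.9383
  (2 - 21.7778)^2 = 391.1605
  (36 - 21.7778)^2 = 202.2716
Step 3: Sum of squared deviations = 1247.5556
Step 4: Population variance = 1247.5556 / 9 = 138.6173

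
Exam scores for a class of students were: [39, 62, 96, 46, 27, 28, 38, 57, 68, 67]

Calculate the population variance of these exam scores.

413.76

Step 1: Compute the mean: (39 + 62 + 96 + 46 + 27 + 28 + 38 + 57 + 68 + 67) / 10 = 52.8
Step 2: Compute squared deviations from the mean:
  (39 - 52.8)^2 = 190.44
  (62 - 52.8)^2 = 84.64
  (96 - 52.8)^2 = 1866.24
  (46 - 52.8)^2 = 46.24
  (27 - 52.8)^2 = 665.64
  (28 - 52.8)^2 = 615.04
  (38 - 52.8)^2 = 219.04
  (57 - 52.8)^2 = 17.64
  (68 - 52.8)^2 = 231.04
  (67 - 52.8)^2 = 201.64
Step 3: Sum of squared deviations = 4137.6
Step 4: Population variance = 4137.6 / 10 = 413.76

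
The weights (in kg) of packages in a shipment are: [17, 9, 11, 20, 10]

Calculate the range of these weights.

11

Step 1: Identify the maximum value: max = 20
Step 2: Identify the minimum value: min = 9
Step 3: Range = max - min = 20 - 9 = 11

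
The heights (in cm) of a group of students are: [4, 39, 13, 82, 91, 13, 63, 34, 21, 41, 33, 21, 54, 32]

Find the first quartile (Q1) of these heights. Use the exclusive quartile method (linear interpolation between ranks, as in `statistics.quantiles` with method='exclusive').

19

Step 1: Sort the data: [4, 13, 13, 21, 21, 32, 33, 34, 39, 41, 54, 63, 82, 91]
Step 2: n = 14
Step 3: Using the exclusive quartile method:
  Q1 = 19
  Q2 (median) = 33.5
  Q3 = 56.25
  IQR = Q3 - Q1 = 56.25 - 19 = 37.25
Step 4: Q1 = 19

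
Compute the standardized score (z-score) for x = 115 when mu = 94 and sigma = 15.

1.4

Step 1: Recall the z-score formula: z = (x - mu) / sigma
Step 2: Substitute values: z = (115 - 94) / 15
Step 3: z = 21 / 15 = 1.4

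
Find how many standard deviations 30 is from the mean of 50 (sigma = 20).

-1

Step 1: Recall the z-score formula: z = (x - mu) / sigma
Step 2: Substitute values: z = (30 - 50) / 20
Step 3: z = -20 / 20 = -1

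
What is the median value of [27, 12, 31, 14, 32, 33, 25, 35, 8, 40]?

29

Step 1: Sort the data in ascending order: [8, 12, 14, 25, 27, 31, 32, 33, 35, 40]
Step 2: The number of values is n = 10.
Step 3: Since n is even, the median is the average of positions 5 and 6:
  Median = (27 + 31) / 2 = 29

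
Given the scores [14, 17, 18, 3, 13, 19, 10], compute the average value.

13.4286

Step 1: Sum all values: 14 + 17 + 18 + 3 + 13 + 19 + 10 = 94
Step 2: Count the number of values: n = 7
Step 3: Mean = sum / n = 94 / 7 = 13.4286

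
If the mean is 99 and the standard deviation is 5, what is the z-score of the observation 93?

-1.2

Step 1: Recall the z-score formula: z = (x - mu) / sigma
Step 2: Substitute values: z = (93 - 99) / 5
Step 3: z = -6 / 5 = -1.2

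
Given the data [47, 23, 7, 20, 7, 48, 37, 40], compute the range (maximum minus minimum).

41

Step 1: Identify the maximum value: max = 48
Step 2: Identify the minimum value: min = 7
Step 3: Range = max - min = 48 - 7 = 41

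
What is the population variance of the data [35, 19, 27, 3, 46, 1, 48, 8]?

304.7344

Step 1: Compute the mean: (35 + 19 + 27 + 3 + 46 + 1 + 48 + 8) / 8 = 23.375
Step 2: Compute squared deviations from the mean:
  (35 - 23.375)^2 = 135.1406
  (19 - 23.375)^2 = 19.1406
  (27 - 23.375)^2 = 13.1406
  (3 - 23.375)^2 = 415.1406
  (46 - 23.375)^2 = 511.8906
  (1 - 23.375)^2 = 500.6406
  (48 - 23.375)^2 = 606.3906
  (8 - 23.375)^2 = 236.3906
Step 3: Sum of squared deviations = 2437.875
Step 4: Population variance = 2437.875 / 8 = 304.7344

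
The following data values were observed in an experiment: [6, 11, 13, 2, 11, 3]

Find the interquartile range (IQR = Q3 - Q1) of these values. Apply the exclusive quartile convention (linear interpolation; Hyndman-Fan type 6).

8.75

Step 1: Sort the data: [2, 3, 6, 11, 11, 13]
Step 2: n = 6
Step 3: Using the exclusive quartile method:
  Q1 = 2.75
  Q2 (median) = 8.5
  Q3 = 11.5
  IQR = Q3 - Q1 = 11.5 - 2.75 = 8.75
Step 4: IQR = 8.75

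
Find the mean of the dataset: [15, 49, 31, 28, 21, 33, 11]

26.8571

Step 1: Sum all values: 15 + 49 + 31 + 28 + 21 + 33 + 11 = 188
Step 2: Count the number of values: n = 7
Step 3: Mean = sum / n = 188 / 7 = 26.8571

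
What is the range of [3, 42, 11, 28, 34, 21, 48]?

45

Step 1: Identify the maximum value: max = 48
Step 2: Identify the minimum value: min = 3
Step 3: Range = max - min = 48 - 3 = 45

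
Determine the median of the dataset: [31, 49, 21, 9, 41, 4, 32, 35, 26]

31

Step 1: Sort the data in ascending order: [4, 9, 21, 26, 31, 32, 35, 41, 49]
Step 2: The number of values is n = 9.
Step 3: Since n is odd, the median is the middle value at position 5: 31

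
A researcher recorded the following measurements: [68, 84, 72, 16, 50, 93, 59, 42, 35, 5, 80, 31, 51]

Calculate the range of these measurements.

88

Step 1: Identify the maximum value: max = 93
Step 2: Identify the minimum value: min = 5
Step 3: Range = max - min = 93 - 5 = 88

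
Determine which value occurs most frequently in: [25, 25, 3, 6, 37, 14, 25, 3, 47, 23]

25

Step 1: Count the frequency of each value:
  3: appears 2 time(s)
  6: appears 1 time(s)
  14: appears 1 time(s)
  23: appears 1 time(s)
  25: appears 3 time(s)
  37: appears 1 time(s)
  47: appears 1 time(s)
Step 2: The value 25 appears most frequently (3 times).
Step 3: Mode = 25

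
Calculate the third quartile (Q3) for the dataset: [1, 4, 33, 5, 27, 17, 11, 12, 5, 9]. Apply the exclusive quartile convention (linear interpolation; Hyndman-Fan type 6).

19.5

Step 1: Sort the data: [1, 4, 5, 5, 9, 11, 12, 17, 27, 33]
Step 2: n = 10
Step 3: Using the exclusive quartile method:
  Q1 = 4.75
  Q2 (median) = 10
  Q3 = 19.5
  IQR = Q3 - Q1 = 19.5 - 4.75 = 14.75
Step 4: Q3 = 19.5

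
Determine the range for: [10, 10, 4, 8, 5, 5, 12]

8

Step 1: Identify the maximum value: max = 12
Step 2: Identify the minimum value: min = 4
Step 3: Range = max - min = 12 - 4 = 8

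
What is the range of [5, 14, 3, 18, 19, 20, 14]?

17

Step 1: Identify the maximum value: max = 20
Step 2: Identify the minimum value: min = 3
Step 3: Range = max - min = 20 - 3 = 17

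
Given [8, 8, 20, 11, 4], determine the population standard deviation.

5.3814

Step 1: Compute the mean: 10.2
Step 2: Sum of squared deviations from the mean: 144.8
Step 3: Population variance = 144.8 / 5 = 28.96
Step 4: Standard deviation = sqrt(28.96) = 5.3814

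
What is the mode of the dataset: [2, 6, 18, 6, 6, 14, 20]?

6

Step 1: Count the frequency of each value:
  2: appears 1 time(s)
  6: appears 3 time(s)
  14: appears 1 time(s)
  18: appears 1 time(s)
  20: appears 1 time(s)
Step 2: The value 6 appears most frequently (3 times).
Step 3: Mode = 6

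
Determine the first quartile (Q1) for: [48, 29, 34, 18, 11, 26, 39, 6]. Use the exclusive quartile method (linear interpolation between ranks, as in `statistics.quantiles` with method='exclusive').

12.75

Step 1: Sort the data: [6, 11, 18, 26, 29, 34, 39, 48]
Step 2: n = 8
Step 3: Using the exclusive quartile method:
  Q1 = 12.75
  Q2 (median) = 27.5
  Q3 = 37.75
  IQR = Q3 - Q1 = 37.75 - 12.75 = 25
Step 4: Q1 = 12.75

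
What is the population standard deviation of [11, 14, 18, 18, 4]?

5.2154

Step 1: Compute the mean: 13
Step 2: Sum of squared deviations from the mean: 136
Step 3: Population variance = 136 / 5 = 27.2
Step 4: Standard deviation = sqrt(27.2) = 5.2154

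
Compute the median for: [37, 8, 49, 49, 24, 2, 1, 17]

20.5

Step 1: Sort the data in ascending order: [1, 2, 8, 17, 24, 37, 49, 49]
Step 2: The number of values is n = 8.
Step 3: Since n is even, the median is the average of positions 4 and 5:
  Median = (17 + 24) / 2 = 20.5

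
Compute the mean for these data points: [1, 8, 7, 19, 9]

8.8

Step 1: Sum all values: 1 + 8 + 7 + 19 + 9 = 44
Step 2: Count the number of values: n = 5
Step 3: Mean = sum / n = 44 / 5 = 8.8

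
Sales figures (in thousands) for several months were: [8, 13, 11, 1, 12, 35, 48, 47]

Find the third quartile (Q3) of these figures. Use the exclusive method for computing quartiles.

44

Step 1: Sort the data: [1, 8, 11, 12, 13, 35, 47, 48]
Step 2: n = 8
Step 3: Using the exclusive quartile method:
  Q1 = 8.75
  Q2 (median) = 12.5
  Q3 = 44
  IQR = Q3 - Q1 = 44 - 8.75 = 35.25
Step 4: Q3 = 44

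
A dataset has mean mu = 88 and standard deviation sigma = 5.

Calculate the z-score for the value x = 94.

1.2

Step 1: Recall the z-score formula: z = (x - mu) / sigma
Step 2: Substitute values: z = (94 - 88) / 5
Step 3: z = 6 / 5 = 1.2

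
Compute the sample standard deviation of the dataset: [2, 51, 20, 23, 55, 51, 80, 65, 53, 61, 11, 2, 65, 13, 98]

29.6061

Step 1: Compute the mean: 43.3333
Step 2: Sum of squared deviations from the mean: 12271.3333
Step 3: Sample variance = 12271.3333 / 14 = 876.5238
Step 4: Standard deviation = sqrt(876.5238) = 29.6061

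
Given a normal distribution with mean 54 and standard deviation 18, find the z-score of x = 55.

0.0556

Step 1: Recall the z-score formula: z = (x - mu) / sigma
Step 2: Substitute values: z = (55 - 54) / 18
Step 3: z = 1 / 18 = 0.0556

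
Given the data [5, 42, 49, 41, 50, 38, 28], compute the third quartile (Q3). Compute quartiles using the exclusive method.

49

Step 1: Sort the data: [5, 28, 38, 41, 42, 49, 50]
Step 2: n = 7
Step 3: Using the exclusive quartile method:
  Q1 = 28
  Q2 (median) = 41
  Q3 = 49
  IQR = Q3 - Q1 = 49 - 28 = 21
Step 4: Q3 = 49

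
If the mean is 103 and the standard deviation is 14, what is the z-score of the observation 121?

1.2857

Step 1: Recall the z-score formula: z = (x - mu) / sigma
Step 2: Substitute values: z = (121 - 103) / 14
Step 3: z = 18 / 14 = 1.2857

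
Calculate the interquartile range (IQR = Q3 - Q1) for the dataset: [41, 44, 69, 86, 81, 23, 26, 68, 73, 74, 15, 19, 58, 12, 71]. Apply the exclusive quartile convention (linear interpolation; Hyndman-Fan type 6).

50

Step 1: Sort the data: [12, 15, 19, 23, 26, 41, 44, 58, 68, 69, 71, 73, 74, 81, 86]
Step 2: n = 15
Step 3: Using the exclusive quartile method:
  Q1 = 23
  Q2 (median) = 58
  Q3 = 73
  IQR = Q3 - Q1 = 73 - 23 = 50
Step 4: IQR = 50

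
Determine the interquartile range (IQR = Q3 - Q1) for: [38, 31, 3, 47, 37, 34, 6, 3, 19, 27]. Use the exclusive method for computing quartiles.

32

Step 1: Sort the data: [3, 3, 6, 19, 27, 31, 34, 37, 38, 47]
Step 2: n = 10
Step 3: Using the exclusive quartile method:
  Q1 = 5.25
  Q2 (median) = 29
  Q3 = 37.25
  IQR = Q3 - Q1 = 37.25 - 5.25 = 32
Step 4: IQR = 32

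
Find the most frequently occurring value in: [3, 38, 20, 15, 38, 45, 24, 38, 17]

38

Step 1: Count the frequency of each value:
  3: appears 1 time(s)
  15: appears 1 time(s)
  17: appears 1 time(s)
  20: appears 1 time(s)
  24: appears 1 time(s)
  38: appears 3 time(s)
  45: appears 1 time(s)
Step 2: The value 38 appears most frequently (3 times).
Step 3: Mode = 38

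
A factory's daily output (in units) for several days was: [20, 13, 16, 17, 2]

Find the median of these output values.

16

Step 1: Sort the data in ascending order: [2, 13, 16, 17, 20]
Step 2: The number of values is n = 5.
Step 3: Since n is odd, the median is the middle value at position 3: 16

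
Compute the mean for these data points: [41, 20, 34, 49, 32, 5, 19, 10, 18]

25.3333

Step 1: Sum all values: 41 + 20 + 34 + 49 + 32 + 5 + 19 + 10 + 18 = 228
Step 2: Count the number of values: n = 9
Step 3: Mean = sum / n = 228 / 9 = 25.3333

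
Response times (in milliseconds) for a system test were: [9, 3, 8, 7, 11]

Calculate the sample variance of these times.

8.8

Step 1: Compute the mean: (9 + 3 + 8 + 7 + 11) / 5 = 7.6
Step 2: Compute squared deviations from the mean:
  (9 - 7.6)^2 = 1.96
  (3 - 7.6)^2 = 21.16
  (8 - 7.6)^2 = 0.16
  (7 - 7.6)^2 = 0.36
  (11 - 7.6)^2 = 11.56
Step 3: Sum of squared deviations = 35.2
Step 4: Sample variance = 35.2 / 4 = 8.8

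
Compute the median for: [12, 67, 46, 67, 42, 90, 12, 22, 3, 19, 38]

38

Step 1: Sort the data in ascending order: [3, 12, 12, 19, 22, 38, 42, 46, 67, 67, 90]
Step 2: The number of values is n = 11.
Step 3: Since n is odd, the median is the middle value at position 6: 38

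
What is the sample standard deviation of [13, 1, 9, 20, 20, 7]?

7.5277

Step 1: Compute the mean: 11.6667
Step 2: Sum of squared deviations from the mean: 283.3333
Step 3: Sample variance = 283.3333 / 5 = 56.6667
Step 4: Standard deviation = sqrt(56.6667) = 7.5277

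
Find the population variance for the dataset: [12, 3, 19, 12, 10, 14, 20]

28.1224

Step 1: Compute the mean: (12 + 3 + 19 + 12 + 10 + 14 + 20) / 7 = 12.8571
Step 2: Compute squared deviations from the mean:
  (12 - 12.8571)^2 = 0.7347
  (3 - 12.8571)^2 = 97.1633
  (19 - 12.8571)^2 = 37.7347
  (12 - 12.8571)^2 = 0.7347
  (10 - 12.8571)^2 = 8.1633
  (14 - 12.8571)^2 = 1.3061
  (20 - 12.8571)^2 = 51.0204
Step 3: Sum of squared deviations = 196.8571
Step 4: Population variance = 196.8571 / 7 = 28.1224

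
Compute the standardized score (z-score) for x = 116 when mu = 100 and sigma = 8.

2

Step 1: Recall the z-score formula: z = (x - mu) / sigma
Step 2: Substitute values: z = (116 - 100) / 8
Step 3: z = 16 / 8 = 2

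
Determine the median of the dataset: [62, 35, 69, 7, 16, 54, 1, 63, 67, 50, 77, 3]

52

Step 1: Sort the data in ascending order: [1, 3, 7, 16, 35, 50, 54, 62, 63, 67, 69, 77]
Step 2: The number of values is n = 12.
Step 3: Since n is even, the median is the average of positions 6 and 7:
  Median = (50 + 54) / 2 = 52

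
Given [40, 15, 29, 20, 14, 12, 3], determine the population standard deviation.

11.2631

Step 1: Compute the mean: 19
Step 2: Sum of squared deviations from the mean: 888
Step 3: Population variance = 888 / 7 = 126.8571
Step 4: Standard deviation = sqrt(126.8571) = 11.2631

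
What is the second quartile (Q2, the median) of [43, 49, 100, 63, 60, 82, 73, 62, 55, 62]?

62

Step 1: Sort the data: [43, 49, 55, 60, 62, 62, 63, 73, 82, 100]
Step 2: n = 10
Step 3: Q2 is the median. Since n is even, it is the average of the values at positions 5 and 6:
  Q2 = (62 + 62) / 2 = 62
Step 4: Q2 = 62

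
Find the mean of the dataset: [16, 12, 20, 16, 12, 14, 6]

13.7143

Step 1: Sum all values: 16 + 12 + 20 + 16 + 12 + 14 + 6 = 96
Step 2: Count the number of values: n = 7
Step 3: Mean = sum / n = 96 / 7 = 13.7143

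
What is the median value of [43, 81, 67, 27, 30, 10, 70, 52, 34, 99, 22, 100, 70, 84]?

59.5

Step 1: Sort the data in ascending order: [10, 22, 27, 30, 34, 43, 52, 67, 70, 70, 81, 84, 99, 100]
Step 2: The number of values is n = 14.
Step 3: Since n is even, the median is the average of positions 7 and 8:
  Median = (52 + 67) / 2 = 59.5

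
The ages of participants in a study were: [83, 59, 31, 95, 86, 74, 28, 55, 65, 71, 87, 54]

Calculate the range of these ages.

67

Step 1: Identify the maximum value: max = 95
Step 2: Identify the minimum value: min = 28
Step 3: Range = max - min = 95 - 28 = 67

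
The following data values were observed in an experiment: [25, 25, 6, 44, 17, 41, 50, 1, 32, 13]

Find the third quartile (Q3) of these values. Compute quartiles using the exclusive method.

41.75

Step 1: Sort the data: [1, 6, 13, 17, 25, 25, 32, 41, 44, 50]
Step 2: n = 10
Step 3: Using the exclusive quartile method:
  Q1 = 11.25
  Q2 (median) = 25
  Q3 = 41.75
  IQR = Q3 - Q1 = 41.75 - 11.25 = 30.5
Step 4: Q3 = 41.75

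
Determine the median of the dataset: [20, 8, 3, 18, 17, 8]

12.5

Step 1: Sort the data in ascending order: [3, 8, 8, 17, 18, 20]
Step 2: The number of values is n = 6.
Step 3: Since n is even, the median is the average of positions 3 and 4:
  Median = (8 + 17) / 2 = 12.5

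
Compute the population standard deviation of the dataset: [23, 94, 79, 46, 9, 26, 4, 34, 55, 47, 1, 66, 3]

29.0983

Step 1: Compute the mean: 37.4615
Step 2: Sum of squared deviations from the mean: 11007.2308
Step 3: Population variance = 11007.2308 / 13 = 846.7101
Step 4: Standard deviation = sqrt(846.7101) = 29.0983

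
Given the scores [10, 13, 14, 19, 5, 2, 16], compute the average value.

11.2857

Step 1: Sum all values: 10 + 13 + 14 + 19 + 5 + 2 + 16 = 79
Step 2: Count the number of values: n = 7
Step 3: Mean = sum / n = 79 / 7 = 11.2857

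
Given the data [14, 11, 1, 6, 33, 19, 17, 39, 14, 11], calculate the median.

14

Step 1: Sort the data in ascending order: [1, 6, 11, 11, 14, 14, 17, 19, 33, 39]
Step 2: The number of values is n = 10.
Step 3: Since n is even, the median is the average of positions 5 and 6:
  Median = (14 + 14) / 2 = 14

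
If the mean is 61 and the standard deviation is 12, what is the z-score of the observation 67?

0.5

Step 1: Recall the z-score formula: z = (x - mu) / sigma
Step 2: Substitute values: z = (67 - 61) / 12
Step 3: z = 6 / 12 = 0.5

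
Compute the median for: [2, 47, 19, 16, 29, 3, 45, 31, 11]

19

Step 1: Sort the data in ascending order: [2, 3, 11, 16, 19, 29, 31, 45, 47]
Step 2: The number of values is n = 9.
Step 3: Since n is odd, the median is the middle value at position 5: 19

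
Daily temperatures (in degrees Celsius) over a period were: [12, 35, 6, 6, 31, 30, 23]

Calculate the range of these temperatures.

29

Step 1: Identify the maximum value: max = 35
Step 2: Identify the minimum value: min = 6
Step 3: Range = max - min = 35 - 6 = 29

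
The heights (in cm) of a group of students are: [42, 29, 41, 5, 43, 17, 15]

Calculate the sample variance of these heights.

234.619

Step 1: Compute the mean: (42 + 29 + 41 + 5 + 43 + 17 + 15) / 7 = 27.4286
Step 2: Compute squared deviations from the mean:
  (42 - 27.4286)^2 = 212.3265
  (29 - 27.4286)^2 = 2.4694
  (41 - 27.4286)^2 = 184.1837
  (5 - 27.4286)^2 = 503.0408
  (43 - 27.4286)^2 = 242.4694
  (17 - 27.4286)^2 = 108.7551
  (15 - 27.4286)^2 = 154.4694
Step 3: Sum of squared deviations = 1407.7143
Step 4: Sample variance = 1407.7143 / 6 = 234.619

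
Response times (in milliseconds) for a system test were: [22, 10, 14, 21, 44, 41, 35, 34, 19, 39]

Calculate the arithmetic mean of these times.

27.9

Step 1: Sum all values: 22 + 10 + 14 + 21 + 44 + 41 + 35 + 34 + 19 + 39 = 279
Step 2: Count the number of values: n = 10
Step 3: Mean = sum / n = 279 / 10 = 27.9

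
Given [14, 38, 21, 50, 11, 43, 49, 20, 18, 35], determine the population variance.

196.09

Step 1: Compute the mean: (14 + 38 + 21 + 50 + 11 + 43 + 49 + 20 + 18 + 35) / 10 = 29.9
Step 2: Compute squared deviations from the mean:
  (14 - 29.9)^2 = 252.81
  (38 - 29.9)^2 = 65.61
  (21 - 29.9)^2 = 79.21
  (50 - 29.9)^2 = 404.01
  (11 - 29.9)^2 = 357.21
  (43 - 29.9)^2 = 171.61
  (49 - 29.9)^2 = 364.81
  (20 - 29.9)^2 = 98.01
  (18 - 29.9)^2 = 141.61
  (35 - 29.9)^2 = 26.01
Step 3: Sum of squared deviations = 1960.9
Step 4: Population variance = 1960.9 / 10 = 196.09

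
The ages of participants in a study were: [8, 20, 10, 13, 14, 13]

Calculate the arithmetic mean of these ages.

13

Step 1: Sum all values: 8 + 20 + 10 + 13 + 14 + 13 = 78
Step 2: Count the number of values: n = 6
Step 3: Mean = sum / n = 78 / 6 = 13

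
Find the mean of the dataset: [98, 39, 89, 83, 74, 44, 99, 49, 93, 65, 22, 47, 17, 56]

62.5

Step 1: Sum all values: 98 + 39 + 89 + 83 + 74 + 44 + 99 + 49 + 93 + 65 + 22 + 47 + 17 + 56 = 875
Step 2: Count the number of values: n = 14
Step 3: Mean = sum / n = 875 / 14 = 62.5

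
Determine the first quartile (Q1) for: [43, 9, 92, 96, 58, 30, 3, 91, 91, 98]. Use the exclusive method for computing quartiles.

24.75

Step 1: Sort the data: [3, 9, 30, 43, 58, 91, 91, 92, 96, 98]
Step 2: n = 10
Step 3: Using the exclusive quartile method:
  Q1 = 24.75
  Q2 (median) = 74.5
  Q3 = 93
  IQR = Q3 - Q1 = 93 - 24.75 = 68.25
Step 4: Q1 = 24.75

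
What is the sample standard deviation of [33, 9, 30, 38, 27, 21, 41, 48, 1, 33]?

14.3871

Step 1: Compute the mean: 28.1
Step 2: Sum of squared deviations from the mean: 1862.9
Step 3: Sample variance = 1862.9 / 9 = 206.9889
Step 4: Standard deviation = sqrt(206.9889) = 14.3871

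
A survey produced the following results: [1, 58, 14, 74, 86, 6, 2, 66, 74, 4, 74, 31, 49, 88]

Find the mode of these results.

74

Step 1: Count the frequency of each value:
  1: appears 1 time(s)
  2: appears 1 time(s)
  4: appears 1 time(s)
  6: appears 1 time(s)
  14: appears 1 time(s)
  31: appears 1 time(s)
  49: appears 1 time(s)
  58: appears 1 time(s)
  66: appears 1 time(s)
  74: appears 3 time(s)
  86: appears 1 time(s)
  88: appears 1 time(s)
Step 2: The value 74 appears most frequently (3 times).
Step 3: Mode = 74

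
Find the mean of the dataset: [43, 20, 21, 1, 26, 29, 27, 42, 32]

26.7778

Step 1: Sum all values: 43 + 20 + 21 + 1 + 26 + 29 + 27 + 42 + 32 = 241
Step 2: Count the number of values: n = 9
Step 3: Mean = sum / n = 241 / 9 = 26.7778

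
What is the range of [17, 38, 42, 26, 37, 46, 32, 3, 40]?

43

Step 1: Identify the maximum value: max = 46
Step 2: Identify the minimum value: min = 3
Step 3: Range = max - min = 46 - 3 = 43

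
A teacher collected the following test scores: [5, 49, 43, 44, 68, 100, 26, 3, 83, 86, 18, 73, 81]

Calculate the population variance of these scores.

965.716

Step 1: Compute the mean: (5 + 49 + 43 + 44 + 68 + 100 + 26 + 3 + 83 + 86 + 18 + 73 + 81) / 13 = 52.2308
Step 2: Compute squared deviations from the mean:
  (5 - 52.2308)^2 = 2230.7456
  (49 - 52.2308)^2 = 10.4379
  (43 - 52.2308)^2 = 85.2071
  (44 - 52.2308)^2 = 67.7456
  (68 - 52.2308)^2 = 248.6686
  (100 - 52.2308)^2 = 2281.8994
  (26 - 52.2308)^2 = 688.0533
  (3 - 52.2308)^2 = 2423.6686
  (83 - 52.2308)^2 = 946.7456
  (86 - 52.2308)^2 = 1140.3609
  (18 - 52.2308)^2 = 1171.7456
  (73 - 52.2308)^2 = 431.3609
  (81 - 52.2308)^2 = 827.6686
Step 3: Sum of squared deviations = 12554.3077
Step 4: Population variance = 12554.3077 / 13 = 965.716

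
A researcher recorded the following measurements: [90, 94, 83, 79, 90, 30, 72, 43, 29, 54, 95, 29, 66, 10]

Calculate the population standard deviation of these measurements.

27.8476

Step 1: Compute the mean: 61.7143
Step 2: Sum of squared deviations from the mean: 10856.8571
Step 3: Population variance = 10856.8571 / 14 = 775.4898
Step 4: Standard deviation = sqrt(775.4898) = 27.8476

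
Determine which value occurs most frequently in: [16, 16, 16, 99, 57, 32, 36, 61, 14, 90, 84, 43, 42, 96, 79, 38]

16

Step 1: Count the frequency of each value:
  14: appears 1 time(s)
  16: appears 3 time(s)
  32: appears 1 time(s)
  36: appears 1 time(s)
  38: appears 1 time(s)
  42: appears 1 time(s)
  43: appears 1 time(s)
  57: appears 1 time(s)
  61: appears 1 time(s)
  79: appears 1 time(s)
  84: appears 1 time(s)
  90: appears 1 time(s)
  96: appears 1 time(s)
  99: appears 1 time(s)
Step 2: The value 16 appears most frequently (3 times).
Step 3: Mode = 16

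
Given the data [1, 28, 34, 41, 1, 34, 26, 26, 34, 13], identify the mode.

34

Step 1: Count the frequency of each value:
  1: appears 2 time(s)
  13: appears 1 time(s)
  26: appears 2 time(s)
  28: appears 1 time(s)
  34: appears 3 time(s)
  41: appears 1 time(s)
Step 2: The value 34 appears most frequently (3 times).
Step 3: Mode = 34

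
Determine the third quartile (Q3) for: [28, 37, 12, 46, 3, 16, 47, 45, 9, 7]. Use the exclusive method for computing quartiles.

45.25

Step 1: Sort the data: [3, 7, 9, 12, 16, 28, 37, 45, 46, 47]
Step 2: n = 10
Step 3: Using the exclusive quartile method:
  Q1 = 8.5
  Q2 (median) = 22
  Q3 = 45.25
  IQR = Q3 - Q1 = 45.25 - 8.5 = 36.75
Step 4: Q3 = 45.25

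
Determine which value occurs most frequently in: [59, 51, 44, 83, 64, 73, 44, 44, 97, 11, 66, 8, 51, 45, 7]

44

Step 1: Count the frequency of each value:
  7: appears 1 time(s)
  8: appears 1 time(s)
  11: appears 1 time(s)
  44: appears 3 time(s)
  45: appears 1 time(s)
  51: appears 2 time(s)
  59: appears 1 time(s)
  64: appears 1 time(s)
  66: appears 1 time(s)
  73: appears 1 time(s)
  83: appears 1 time(s)
  97: appears 1 time(s)
Step 2: The value 44 appears most frequently (3 times).
Step 3: Mode = 44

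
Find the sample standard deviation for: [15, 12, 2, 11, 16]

5.5408

Step 1: Compute the mean: 11.2
Step 2: Sum of squared deviations from the mean: 122.8
Step 3: Sample variance = 122.8 / 4 = 30.7
Step 4: Standard deviation = sqrt(30.7) = 5.5408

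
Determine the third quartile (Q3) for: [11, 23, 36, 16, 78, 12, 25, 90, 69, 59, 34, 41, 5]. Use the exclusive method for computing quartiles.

64

Step 1: Sort the data: [5, 11, 12, 16, 23, 25, 34, 36, 41, 59, 69, 78, 90]
Step 2: n = 13
Step 3: Using the exclusive quartile method:
  Q1 = 14
  Q2 (median) = 34
  Q3 = 64
  IQR = Q3 - Q1 = 64 - 14 = 50
Step 4: Q3 = 64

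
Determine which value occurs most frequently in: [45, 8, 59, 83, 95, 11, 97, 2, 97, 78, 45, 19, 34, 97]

97

Step 1: Count the frequency of each value:
  2: appears 1 time(s)
  8: appears 1 time(s)
  11: appears 1 time(s)
  19: appears 1 time(s)
  34: appears 1 time(s)
  45: appears 2 time(s)
  59: appears 1 time(s)
  78: appears 1 time(s)
  83: appears 1 time(s)
  95: appears 1 time(s)
  97: appears 3 time(s)
Step 2: The value 97 appears most frequently (3 times).
Step 3: Mode = 97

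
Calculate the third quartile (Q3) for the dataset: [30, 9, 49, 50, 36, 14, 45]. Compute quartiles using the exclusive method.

49

Step 1: Sort the data: [9, 14, 30, 36, 45, 49, 50]
Step 2: n = 7
Step 3: Using the exclusive quartile method:
  Q1 = 14
  Q2 (median) = 36
  Q3 = 49
  IQR = Q3 - Q1 = 49 - 14 = 35
Step 4: Q3 = 49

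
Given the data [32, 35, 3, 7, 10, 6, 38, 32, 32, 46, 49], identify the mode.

32

Step 1: Count the frequency of each value:
  3: appears 1 time(s)
  6: appears 1 time(s)
  7: appears 1 time(s)
  10: appears 1 time(s)
  32: appears 3 time(s)
  35: appears 1 time(s)
  38: appears 1 time(s)
  46: appears 1 time(s)
  49: appears 1 time(s)
Step 2: The value 32 appears most frequently (3 times).
Step 3: Mode = 32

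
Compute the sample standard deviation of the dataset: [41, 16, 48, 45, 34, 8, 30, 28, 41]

13.4257

Step 1: Compute the mean: 32.3333
Step 2: Sum of squared deviations from the mean: 1442
Step 3: Sample variance = 1442 / 8 = 180.25
Step 4: Standard deviation = sqrt(180.25) = 13.4257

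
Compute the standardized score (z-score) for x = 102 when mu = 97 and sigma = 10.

0.5

Step 1: Recall the z-score formula: z = (x - mu) / sigma
Step 2: Substitute values: z = (102 - 97) / 10
Step 3: z = 5 / 10 = 0.5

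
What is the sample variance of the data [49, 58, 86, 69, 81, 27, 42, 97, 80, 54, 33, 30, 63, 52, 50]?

449.0667

Step 1: Compute the mean: (49 + 58 + 86 + 69 + 81 + 27 + 42 + 97 + 80 + 54 + 33 + 30 + 63 + 52 + 50) / 15 = 58.0667
Step 2: Compute squared deviations from the mean:
  (49 - 58.0667)^2 = 82.2044
  (58 - 58.0667)^2 = 0.0044
  (86 - 58.0667)^2 = 780.2711
  (69 - 58.0667)^2 = 119.5378
  (81 - 58.0667)^2 = 525.9378
  (27 - 58.0667)^2 = 965.1378
  (42 - 58.0667)^2 = 258.1378
  (97 - 58.0667)^2 = 1515.8044
  (80 - 58.0667)^2 = 481.0711
  (54 - 58.0667)^2 = 16.5378
  (33 - 58.0667)^2 = 628.3378
  (30 - 58.0667)^2 = 787.7378
  (63 - 58.0667)^2 = 24.3378
  (52 - 58.0667)^2 = 36.8044
  (50 - 58.0667)^2 = 65.0711
Step 3: Sum of squared deviations = 6286.9333
Step 4: Sample variance = 6286.9333 / 14 = 449.0667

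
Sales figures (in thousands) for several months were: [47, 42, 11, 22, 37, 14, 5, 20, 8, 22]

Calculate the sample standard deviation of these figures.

14.5968

Step 1: Compute the mean: 22.8
Step 2: Sum of squared deviations from the mean: 1917.6
Step 3: Sample variance = 1917.6 / 9 = 213.0667
Step 4: Standard deviation = sqrt(213.0667) = 14.5968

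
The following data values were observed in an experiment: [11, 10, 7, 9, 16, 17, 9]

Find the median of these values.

10

Step 1: Sort the data in ascending order: [7, 9, 9, 10, 11, 16, 17]
Step 2: The number of values is n = 7.
Step 3: Since n is odd, the median is the middle value at position 4: 10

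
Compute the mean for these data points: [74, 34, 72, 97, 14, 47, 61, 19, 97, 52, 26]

53.9091

Step 1: Sum all values: 74 + 34 + 72 + 97 + 14 + 47 + 61 + 19 + 97 + 52 + 26 = 593
Step 2: Count the number of values: n = 11
Step 3: Mean = sum / n = 593 / 11 = 53.9091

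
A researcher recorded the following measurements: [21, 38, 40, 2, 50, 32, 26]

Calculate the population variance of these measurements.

206.9796

Step 1: Compute the mean: (21 + 38 + 40 + 2 + 50 + 32 + 26) / 7 = 29.8571
Step 2: Compute squared deviations from the mean:
  (21 - 29.8571)^2 = 78.449
  (38 - 29.8571)^2 = 66.3061
  (40 - 29.8571)^2 = 102.8776
  (2 - 29.8571)^2 = 776.0204
  (50 - 29.8571)^2 = 405.7347
  (32 - 29.8571)^2 = 4.5918
  (26 - 29.8571)^2 = 14.8776
Step 3: Sum of squared deviations = 1448.8571
Step 4: Population variance = 1448.8571 / 7 = 206.9796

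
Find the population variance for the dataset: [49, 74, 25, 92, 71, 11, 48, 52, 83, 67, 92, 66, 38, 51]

533.3929

Step 1: Compute the mean: (49 + 74 + 25 + 92 + 71 + 11 + 48 + 52 + 83 + 67 + 92 + 66 + 38 + 51) / 14 = 58.5
Step 2: Compute squared deviations from the mean:
  (49 - 58.5)^2 = 90.25
  (74 - 58.5)^2 = 240.25
  (25 - 58.5)^2 = 1122.25
  (92 - 58.5)^2 = 1122.25
  (71 - 58.5)^2 = 156.25
  (11 - 58.5)^2 = 2256.25
  (48 - 58.5)^2 = 110.25
  (52 - 58.5)^2 = 42.25
  (83 - 58.5)^2 = 600.25
  (67 - 58.5)^2 = 72.25
  (92 - 58.5)^2 = 1122.25
  (66 - 58.5)^2 = 56.25
  (38 - 58.5)^2 = 420.25
  (51 - 58.5)^2 = 56.25
Step 3: Sum of squared deviations = 7467.5
Step 4: Population variance = 7467.5 / 14 = 533.3929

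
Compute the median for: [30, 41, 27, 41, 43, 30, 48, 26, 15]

30

Step 1: Sort the data in ascending order: [15, 26, 27, 30, 30, 41, 41, 43, 48]
Step 2: The number of values is n = 9.
Step 3: Since n is odd, the median is the middle value at position 5: 30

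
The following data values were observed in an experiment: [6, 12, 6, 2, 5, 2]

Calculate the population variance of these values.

11.25

Step 1: Compute the mean: (6 + 12 + 6 + 2 + 5 + 2) / 6 = 5.5
Step 2: Compute squared deviations from the mean:
  (6 - 5.5)^2 = 0.25
  (12 - 5.5)^2 = 42.25
  (6 - 5.5)^2 = 0.25
  (2 - 5.5)^2 = 12.25
  (5 - 5.5)^2 = 0.25
  (2 - 5.5)^2 = 12.25
Step 3: Sum of squared deviations = 67.5
Step 4: Population variance = 67.5 / 6 = 11.25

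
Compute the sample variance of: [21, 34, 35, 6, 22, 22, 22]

93.4762

Step 1: Compute the mean: (21 + 34 + 35 + 6 + 22 + 22 + 22) / 7 = 23.1429
Step 2: Compute squared deviations from the mean:
  (21 - 23.1429)^2 = 4.5918
  (34 - 23.1429)^2 = 117.8776
  (35 - 23.1429)^2 = 140.5918
  (6 - 23.1429)^2 = 293.8776
  (22 - 23.1429)^2 = 1.3061
  (22 - 23.1429)^2 = 1.3061
  (22 - 23.1429)^2 = 1.3061
Step 3: Sum of squared deviations = 560.8571
Step 4: Sample variance = 560.8571 / 6 = 93.4762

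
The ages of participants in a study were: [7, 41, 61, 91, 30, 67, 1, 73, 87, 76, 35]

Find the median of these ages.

61

Step 1: Sort the data in ascending order: [1, 7, 30, 35, 41, 61, 67, 73, 76, 87, 91]
Step 2: The number of values is n = 11.
Step 3: Since n is odd, the median is the middle value at position 6: 61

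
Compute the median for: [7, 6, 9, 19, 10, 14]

9.5

Step 1: Sort the data in ascending order: [6, 7, 9, 10, 14, 19]
Step 2: The number of values is n = 6.
Step 3: Since n is even, the median is the average of positions 3 and 4:
  Median = (9 + 10) / 2 = 9.5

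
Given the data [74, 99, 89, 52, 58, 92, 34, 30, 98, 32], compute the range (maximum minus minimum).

69

Step 1: Identify the maximum value: max = 99
Step 2: Identify the minimum value: min = 30
Step 3: Range = max - min = 99 - 30 = 69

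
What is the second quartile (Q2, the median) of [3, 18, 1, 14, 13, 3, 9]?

9

Step 1: Sort the data: [1, 3, 3, 9, 13, 14, 18]
Step 2: n = 7
Step 3: Q2 is the median. Since n is odd, it is the middle value at position 4: 9
Step 4: Q2 = 9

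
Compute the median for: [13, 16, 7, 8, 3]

8

Step 1: Sort the data in ascending order: [3, 7, 8, 13, 16]
Step 2: The number of values is n = 5.
Step 3: Since n is odd, the median is the middle value at position 3: 8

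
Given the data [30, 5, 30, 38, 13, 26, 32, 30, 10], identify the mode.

30

Step 1: Count the frequency of each value:
  5: appears 1 time(s)
  10: appears 1 time(s)
  13: appears 1 time(s)
  26: appears 1 time(s)
  30: appears 3 time(s)
  32: appears 1 time(s)
  38: appears 1 time(s)
Step 2: The value 30 appears most frequently (3 times).
Step 3: Mode = 30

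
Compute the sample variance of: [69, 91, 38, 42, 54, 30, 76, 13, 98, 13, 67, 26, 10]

900.6923

Step 1: Compute the mean: (69 + 91 + 38 + 42 + 54 + 30 + 76 + 13 + 98 + 13 + 67 + 26 + 10) / 13 = 48.2308
Step 2: Compute squared deviations from the mean:
  (69 - 48.2308)^2 = 431.3609
  (91 - 48.2308)^2 = 1829.2071
  (38 - 48.2308)^2 = 104.6686
  (42 - 48.2308)^2 = 38.8225
  (54 - 48.2308)^2 = 33.284
  (30 - 48.2308)^2 = 332.3609
  (76 - 48.2308)^2 = 771.1302
  (13 - 48.2308)^2 = 1241.2071
  (98 - 48.2308)^2 = 2476.9763
  (13 - 48.2308)^2 = 1241.2071
  (67 - 48.2308)^2 = 352.284
  (26 - 48.2308)^2 = 494.2071
  (10 - 48.2308)^2 = 1461.5917
Step 3: Sum of squared deviations = 10808.3077
Step 4: Sample variance = 10808.3077 / 12 = 900.6923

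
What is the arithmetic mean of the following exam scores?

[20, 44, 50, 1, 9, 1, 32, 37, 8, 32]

23.4

Step 1: Sum all values: 20 + 44 + 50 + 1 + 9 + 1 + 32 + 37 + 8 + 32 = 234
Step 2: Count the number of values: n = 10
Step 3: Mean = sum / n = 234 / 10 = 23.4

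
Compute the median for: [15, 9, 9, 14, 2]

9

Step 1: Sort the data in ascending order: [2, 9, 9, 14, 15]
Step 2: The number of values is n = 5.
Step 3: Since n is odd, the median is the middle value at position 3: 9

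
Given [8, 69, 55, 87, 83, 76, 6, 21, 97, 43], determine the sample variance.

1124.0556

Step 1: Compute the mean: (8 + 69 + 55 + 87 + 83 + 76 + 6 + 21 + 97 + 43) / 10 = 54.5
Step 2: Compute squared deviations from the mean:
  (8 - 54.5)^2 = 2162.25
  (69 - 54.5)^2 = 210.25
  (55 - 54.5)^2 = 0.25
  (87 - 54.5)^2 = 1056.25
  (83 - 54.5)^2 = 812.25
  (76 - 54.5)^2 = 462.25
  (6 - 54.5)^2 = 2352.25
  (21 - 54.5)^2 = 1122.25
  (97 - 54.5)^2 = 1806.25
  (43 - 54.5)^2 = 132.25
Step 3: Sum of squared deviations = 10116.5
Step 4: Sample variance = 10116.5 / 9 = 1124.0556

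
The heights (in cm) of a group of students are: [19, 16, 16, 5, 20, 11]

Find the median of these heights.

16

Step 1: Sort the data in ascending order: [5, 11, 16, 16, 19, 20]
Step 2: The number of values is n = 6.
Step 3: Since n is even, the median is the average of positions 3 and 4:
  Median = (16 + 16) / 2 = 16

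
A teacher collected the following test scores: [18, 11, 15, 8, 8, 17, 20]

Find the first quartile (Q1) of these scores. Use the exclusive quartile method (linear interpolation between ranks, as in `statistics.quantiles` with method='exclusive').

8

Step 1: Sort the data: [8, 8, 11, 15, 17, 18, 20]
Step 2: n = 7
Step 3: Using the exclusive quartile method:
  Q1 = 8
  Q2 (median) = 15
  Q3 = 18
  IQR = Q3 - Q1 = 18 - 8 = 10
Step 4: Q1 = 8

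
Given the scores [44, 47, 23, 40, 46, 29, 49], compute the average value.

39.7143

Step 1: Sum all values: 44 + 47 + 23 + 40 + 46 + 29 + 49 = 278
Step 2: Count the number of values: n = 7
Step 3: Mean = sum / n = 278 / 7 = 39.7143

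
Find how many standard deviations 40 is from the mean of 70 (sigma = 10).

-3

Step 1: Recall the z-score formula: z = (x - mu) / sigma
Step 2: Substitute values: z = (40 - 70) / 10
Step 3: z = -30 / 10 = -3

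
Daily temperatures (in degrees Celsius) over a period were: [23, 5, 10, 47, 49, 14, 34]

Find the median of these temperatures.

23

Step 1: Sort the data in ascending order: [5, 10, 14, 23, 34, 47, 49]
Step 2: The number of values is n = 7.
Step 3: Since n is odd, the median is the middle value at position 4: 23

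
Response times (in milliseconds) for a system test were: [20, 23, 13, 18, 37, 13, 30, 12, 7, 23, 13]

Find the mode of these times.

13

Step 1: Count the frequency of each value:
  7: appears 1 time(s)
  12: appears 1 time(s)
  13: appears 3 time(s)
  18: appears 1 time(s)
  20: appears 1 time(s)
  23: appears 2 time(s)
  30: appears 1 time(s)
  37: appears 1 time(s)
Step 2: The value 13 appears most frequently (3 times).
Step 3: Mode = 13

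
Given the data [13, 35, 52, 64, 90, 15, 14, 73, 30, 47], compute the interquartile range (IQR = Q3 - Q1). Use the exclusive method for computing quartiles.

51.5

Step 1: Sort the data: [13, 14, 15, 30, 35, 47, 52, 64, 73, 90]
Step 2: n = 10
Step 3: Using the exclusive quartile method:
  Q1 = 14.75
  Q2 (median) = 41
  Q3 = 66.25
  IQR = Q3 - Q1 = 66.25 - 14.75 = 51.5
Step 4: IQR = 51.5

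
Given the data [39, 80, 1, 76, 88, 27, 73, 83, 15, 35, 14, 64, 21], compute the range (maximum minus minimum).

87

Step 1: Identify the maximum value: max = 88
Step 2: Identify the minimum value: min = 1
Step 3: Range = max - min = 88 - 1 = 87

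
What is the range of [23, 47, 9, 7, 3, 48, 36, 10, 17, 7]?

45

Step 1: Identify the maximum value: max = 48
Step 2: Identify the minimum value: min = 3
Step 3: Range = max - min = 48 - 3 = 45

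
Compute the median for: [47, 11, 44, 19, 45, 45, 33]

44

Step 1: Sort the data in ascending order: [11, 19, 33, 44, 45, 45, 47]
Step 2: The number of values is n = 7.
Step 3: Since n is odd, the median is the middle value at position 4: 44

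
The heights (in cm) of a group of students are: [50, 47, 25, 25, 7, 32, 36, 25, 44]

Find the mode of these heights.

25

Step 1: Count the frequency of each value:
  7: appears 1 time(s)
  25: appears 3 time(s)
  32: appears 1 time(s)
  36: appears 1 time(s)
  44: appears 1 time(s)
  47: appears 1 time(s)
  50: appears 1 time(s)
Step 2: The value 25 appears most frequently (3 times).
Step 3: Mode = 25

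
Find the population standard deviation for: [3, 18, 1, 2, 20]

8.3762

Step 1: Compute the mean: 8.8
Step 2: Sum of squared deviations from the mean: 350.8
Step 3: Population variance = 350.8 / 5 = 70.16
Step 4: Standard deviation = sqrt(70.16) = 8.3762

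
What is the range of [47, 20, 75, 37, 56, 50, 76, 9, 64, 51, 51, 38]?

67

Step 1: Identify the maximum value: max = 76
Step 2: Identify the minimum value: min = 9
Step 3: Range = max - min = 76 - 9 = 67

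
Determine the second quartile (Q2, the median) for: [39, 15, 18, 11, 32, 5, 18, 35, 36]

18

Step 1: Sort the data: [5, 11, 15, 18, 18, 32, 35, 36, 39]
Step 2: n = 9
Step 3: Q2 is the median. Since n is odd, it is the middle value at position 5: 18
Step 4: Q2 = 18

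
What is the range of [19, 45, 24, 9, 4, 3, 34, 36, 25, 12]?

42

Step 1: Identify the maximum value: max = 45
Step 2: Identify the minimum value: min = 3
Step 3: Range = max - min = 45 - 3 = 42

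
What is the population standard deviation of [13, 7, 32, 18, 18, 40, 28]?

10.6733

Step 1: Compute the mean: 22.2857
Step 2: Sum of squared deviations from the mean: 797.4286
Step 3: Population variance = 797.4286 / 7 = 113.9184
Step 4: Standard deviation = sqrt(113.9184) = 10.6733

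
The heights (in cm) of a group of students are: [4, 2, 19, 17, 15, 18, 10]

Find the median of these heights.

15

Step 1: Sort the data in ascending order: [2, 4, 10, 15, 17, 18, 19]
Step 2: The number of values is n = 7.
Step 3: Since n is odd, the median is the middle value at position 4: 15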